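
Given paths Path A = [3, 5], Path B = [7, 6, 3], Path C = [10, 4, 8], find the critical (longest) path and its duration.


Path A: 3 + 5 = 8
Path B: 7 + 6 + 3 = 16
Path C: 10 + 4 + 8 = 22
Critical path = longest = max(8, 16, 22)
= 22 (Path C)


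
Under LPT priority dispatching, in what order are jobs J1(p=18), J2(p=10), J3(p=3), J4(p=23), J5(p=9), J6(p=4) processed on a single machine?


LPT: sort by longest processing time first
  J4: p=23
  J1: p=18
  J2: p=10
  J5: p=9
  J6: p=4
  J3: p=3
Order: J4 → J1 → J2 → J5 → J6 → J3


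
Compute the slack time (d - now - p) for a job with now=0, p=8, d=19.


Slack = due - current_time - processing
= 19 - 0 - 8
= 11


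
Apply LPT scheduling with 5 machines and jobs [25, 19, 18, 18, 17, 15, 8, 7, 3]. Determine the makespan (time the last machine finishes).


Jobs (LPT sorted): [25, 19, 18, 18, 17, 15, 8, 7, 3]
Machines: 5
  J=25 → Machine 1 (load: 0+25=25)
  J=19 → Machine 2 (load: 0+19=19)
  J=18 → Machine 3 (load: 0+18=18)
  J=18 → Machine 4 (load: 0+18=18)
  J=17 → Machine 5 (load: 0+17=17)
  J=15 → Machine 5 (load: 17+15=32)
  J=8 → Machine 3 (load: 18+8=26)
  J=7 → Machine 4 (load: 18+7=25)
  J=3 → Machine 2 (load: 19+3=22)
Machine loads: [25, 22, 26, 25, 32]
Makespan = max = 32 time units


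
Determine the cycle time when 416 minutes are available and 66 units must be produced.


Cycle time = available time / demand
= 416 / 66
= 6.30 min/unit


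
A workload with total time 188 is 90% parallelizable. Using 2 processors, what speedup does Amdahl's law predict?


Amdahl's law: T_p = T × ((1-p) + p/N)
= 188 × ((1-0.9) + 0.9/2)
= 188 × (0.10 + 0.4500)
= 188 × 0.5500
= 103.40
Speedup = 188/103.40
= 1.82×


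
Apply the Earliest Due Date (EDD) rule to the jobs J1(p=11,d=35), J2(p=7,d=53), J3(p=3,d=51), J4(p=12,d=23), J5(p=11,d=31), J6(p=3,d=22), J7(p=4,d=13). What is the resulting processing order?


EDD: sort by earliest due date
  J7: d=13, p=4
  J6: d=22, p=3
  J4: d=23, p=12
  J5: d=31, p=11
  J1: d=35, p=11
  J3: d=51, p=3
  J2: d=53, p=7
Order: J7 → J6 → J4 → J5 → J1 → J3 → J2


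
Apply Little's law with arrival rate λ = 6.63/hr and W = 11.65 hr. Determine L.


Little's law: L = λ × W
= 6.63 × 11.65
= 77.24


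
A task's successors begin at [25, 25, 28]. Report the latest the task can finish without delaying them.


LF = min of all successor start times
Successors start at: [25, 25, 28]
LF = min(25, 25, 28)
= 25


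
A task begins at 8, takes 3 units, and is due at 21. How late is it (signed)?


Completion = 8 + 3 = 11
Lateness = C - d = 11 - 21
= -10


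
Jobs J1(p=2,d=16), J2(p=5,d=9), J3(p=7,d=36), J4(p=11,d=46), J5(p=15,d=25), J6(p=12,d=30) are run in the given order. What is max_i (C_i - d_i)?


Lateness per job (L = C - d):
  J1: C=2, d=16, L=-14
  J2: C=7, d=9, L=-2
  J3: C=14, d=36, L=-22
  J4: C=25, d=46, L=-21
  J5: C=40, d=25, L=15
  J6: C=52, d=30, L=22
Lmax = max(-14, -2, -22, -21, 15, 22)
= 22


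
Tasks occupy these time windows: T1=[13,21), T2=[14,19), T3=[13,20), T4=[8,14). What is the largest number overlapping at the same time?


Check each time point for overlaps:
  t=13: 3 tasks active (T1, T3, T4)
Max concurrent = 3


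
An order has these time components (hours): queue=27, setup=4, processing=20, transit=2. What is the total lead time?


Lead time = queue + setup + processing + transit
= 27 + 4 + 20 + 2
= 53 hours


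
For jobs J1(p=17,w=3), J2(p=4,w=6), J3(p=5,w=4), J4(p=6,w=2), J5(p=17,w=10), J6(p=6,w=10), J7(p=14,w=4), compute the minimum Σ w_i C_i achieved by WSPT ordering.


WSPT order (by p/w): J6 → J2 → J3 → J5 → J4 → J7 → J1
  J6: C=6, w·C=10×6=60
  J2: C=10, w·C=6×10=60
  J3: C=15, w·C=4×15=60
  J5: C=32, w·C=10×32=320
  J4: C=38, w·C=2×38=76
  J7: C=52, w·C=4×52=208
  J1: C=69, w·C=3×69=207
Σ w·C = 991
= 991


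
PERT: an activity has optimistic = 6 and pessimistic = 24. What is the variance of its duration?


σ² = ((p - o) / 6)² = (p - o)² / 36
= (24 - 6)² / 36
= 18² / 36
= 324 / 36
= 9.0000


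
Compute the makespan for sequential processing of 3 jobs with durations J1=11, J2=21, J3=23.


Sequential makespan: sum all processing times
= 11 + 21 + 23
= 55 time units


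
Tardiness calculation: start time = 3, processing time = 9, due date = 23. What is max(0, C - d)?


Completion = start + processing = 3 + 9 = 12
Tardiness = max(0, C - d) = max(0, 12 - 23)
= max(0, -11)
= 0


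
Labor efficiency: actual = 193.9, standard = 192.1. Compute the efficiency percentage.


Efficiency = (actual / standard) × 100
= (193.9 / 192.1) × 100
= 100.9%


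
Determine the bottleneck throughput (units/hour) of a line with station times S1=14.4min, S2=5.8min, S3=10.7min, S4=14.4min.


Bottleneck = longest station time
Station times: [14.4, 5.8, 10.7, 14.4]
Max = 14.4 min
Rate = 60 / 14.4
= 4.17 units/hour (bottleneck: 14.4min)


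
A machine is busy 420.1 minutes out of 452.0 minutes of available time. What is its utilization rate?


Utilization = busy / total × 100
= 420.1 / 452.0 × 100
= 92.9%


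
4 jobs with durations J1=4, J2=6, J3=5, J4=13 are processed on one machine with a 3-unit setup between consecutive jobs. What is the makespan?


Makespan = Σ processing + (n-1) × setup
= (4 + 6 + 5 + 13) + (4-1)×3
= 28 + 9
= 37 time units


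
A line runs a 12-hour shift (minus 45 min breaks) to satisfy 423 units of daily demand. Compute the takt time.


Available = 12×60 - 45 = 675 min
Takt time = 675 / 423
= 1.60 min/unit


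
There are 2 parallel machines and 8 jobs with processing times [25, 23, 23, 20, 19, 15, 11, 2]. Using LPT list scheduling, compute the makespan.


Jobs (LPT sorted): [25, 23, 23, 20, 19, 15, 11, 2]
Machines: 2
  J=25 → Machine 1 (load: 0+25=25)
  J=23 → Machine 2 (load: 0+23=23)
  J=23 → Machine 2 (load: 23+23=46)
  J=20 → Machine 1 (load: 25+20=45)
  J=19 → Machine 1 (load: 45+19=64)
  J=15 → Machine 2 (load: 46+15=61)
  J=11 → Machine 2 (load: 61+11=72)
  J=2 → Machine 1 (load: 64+2=66)
Machine loads: [66, 72]
Makespan = max = 72 time units


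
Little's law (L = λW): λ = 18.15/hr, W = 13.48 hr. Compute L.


Little's law: L = λ × W
= 18.15 × 13.48
= 244.66


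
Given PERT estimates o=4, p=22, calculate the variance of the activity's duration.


σ² = ((p - o) / 6)² = (p - o)² / 36
= (22 - 4)² / 36
= 18² / 36
= 324 / 36
= 9.0000


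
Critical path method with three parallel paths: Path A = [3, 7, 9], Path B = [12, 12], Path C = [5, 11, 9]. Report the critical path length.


Path A: 3 + 7 + 9 = 19
Path B: 12 + 12 = 24
Path C: 5 + 11 + 9 = 25
Critical path = longest = max(19, 24, 25)
= 25 (Path C)


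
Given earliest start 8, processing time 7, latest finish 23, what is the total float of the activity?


EF = ES + duration = 8 + 7 = 15
LS = LF - duration = 23 - 7 = 16
Total Float = LF - EF = 23 - 15
(or LS - ES = 16 - 8)
= 8


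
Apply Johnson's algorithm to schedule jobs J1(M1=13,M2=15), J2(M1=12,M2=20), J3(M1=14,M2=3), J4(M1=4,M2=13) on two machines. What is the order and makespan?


Johnson's rule:
Group 1 (M1≤M2, sort by M1): ['J4', 'J2', 'J1']
Group 2 (M1>M2, sort desc M2): ['J3']
Sequence: J4 → J2 → J1 → J3
Makespan calculation:
  J4: M1 done=4, M2 done=17
  J2: M1 done=16, M2 done=37
  J1: M1 done=29, M2 done=52
  J3: M1 done=43, M2 done=55
= Sequence: J4 → J2 → J1 → J3, Makespan: 55


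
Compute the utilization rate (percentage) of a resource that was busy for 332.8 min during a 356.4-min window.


Utilization = busy / total × 100
= 332.8 / 356.4 × 100
= 93.4%


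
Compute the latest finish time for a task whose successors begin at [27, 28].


LF = min of all successor start times
Successors start at: [27, 28]
LF = min(27, 28)
= 27


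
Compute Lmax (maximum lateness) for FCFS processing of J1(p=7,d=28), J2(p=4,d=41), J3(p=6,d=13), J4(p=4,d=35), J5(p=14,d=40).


Lateness per job (L = C - d):
  J1: C=7, d=28, L=-21
  J2: C=11, d=41, L=-30
  J3: C=17, d=13, L=4
  J4: C=21, d=35, L=-14
  J5: C=35, d=40, L=-5
Lmax = max(-21, -30, 4, -14, -5)
= 4


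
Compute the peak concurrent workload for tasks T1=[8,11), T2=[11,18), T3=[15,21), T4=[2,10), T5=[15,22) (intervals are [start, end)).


Check each time point for overlaps:
  t=15: 3 tasks active (T2, T3, T5)
Max concurrent = 3


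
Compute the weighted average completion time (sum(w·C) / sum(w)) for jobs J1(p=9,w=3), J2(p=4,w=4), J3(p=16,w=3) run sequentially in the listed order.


Completion times:
  J1: C=9, w×C=3×9=27
  J2: C=13, w×C=4×13=52
  J3: C=29, w×C=3×29=87
Sum w×C = 166
Sum w = 10
Weighted avg = 166/10
= 16.60


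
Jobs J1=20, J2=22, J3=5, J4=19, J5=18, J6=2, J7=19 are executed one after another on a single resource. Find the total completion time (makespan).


Sequential makespan: sum all processing times
= 20 + 22 + 5 + 19 + 18 + 2 + 19
= 105 time units


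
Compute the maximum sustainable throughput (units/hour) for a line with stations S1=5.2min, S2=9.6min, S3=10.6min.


Bottleneck = longest station time
Station times: [5.2, 9.6, 10.6]
Max = 10.6 min
Rate = 60 / 10.6
= 5.66 units/hour (bottleneck: 10.6min)


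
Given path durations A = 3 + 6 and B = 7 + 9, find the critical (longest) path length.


Path A: 3 + 6 = 9
Path B: 7 + 9 = 16
Critical path = longest = max(9, 16)
= 16 (Path B)


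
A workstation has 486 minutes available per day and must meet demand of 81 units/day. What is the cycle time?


Cycle time = available time / demand
= 486 / 81
= 6.00 min/unit


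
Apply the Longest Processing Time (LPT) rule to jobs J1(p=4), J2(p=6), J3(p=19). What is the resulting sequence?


LPT: sort by longest processing time first
  J3: p=19
  J2: p=6
  J1: p=4
Order: J3 → J2 → J1


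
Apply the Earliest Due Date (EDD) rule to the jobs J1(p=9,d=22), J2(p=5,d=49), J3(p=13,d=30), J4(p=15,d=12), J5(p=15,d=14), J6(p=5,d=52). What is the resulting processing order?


EDD: sort by earliest due date
  J4: d=12, p=15
  J5: d=14, p=15
  J1: d=22, p=9
  J3: d=30, p=13
  J2: d=49, p=5
  J6: d=52, p=5
Order: J4 → J5 → J1 → J3 → J2 → J6


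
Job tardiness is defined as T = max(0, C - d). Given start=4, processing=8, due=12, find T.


Completion = start + processing = 4 + 8 = 12
Tardiness = max(0, C - d) = max(0, 12 - 12)
= max(0, 0)
= 0


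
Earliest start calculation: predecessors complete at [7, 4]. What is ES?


ES = max of all predecessor completion times
Predecessors: [7, 4]
ES = max(7, 4)
= 7


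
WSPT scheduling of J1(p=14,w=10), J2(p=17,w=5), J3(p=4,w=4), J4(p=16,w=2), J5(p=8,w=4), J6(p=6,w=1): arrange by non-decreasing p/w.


WSPT (Smith's rule): sort by p/w ascending
  J3: p/w = 4/4 = 1.000
  J1: p/w = 14/10 = 1.400
  J5: p/w = 8/4 = 2.000
  J2: p/w = 17/5 = 3.400
  J6: p/w = 6/1 = 6.000
  J4: p/w = 16/2 = 8.000
Order: J3 → J1 → J5 → J2 → J6 → J4


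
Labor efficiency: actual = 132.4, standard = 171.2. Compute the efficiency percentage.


Efficiency = (actual / standard) × 100
= (132.4 / 171.2) × 100
= 77.3%


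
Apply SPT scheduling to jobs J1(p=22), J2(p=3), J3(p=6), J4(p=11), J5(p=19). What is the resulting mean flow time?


SPT order: J2 → J3 → J4 → J5 → J1
Completion times:
  J2: C=3
  J3: C=9
  J4: C=20
  J5: C=39
  J1: C=61
Sum = 132, n = 5
Mean flow = 132/5
= 26.40


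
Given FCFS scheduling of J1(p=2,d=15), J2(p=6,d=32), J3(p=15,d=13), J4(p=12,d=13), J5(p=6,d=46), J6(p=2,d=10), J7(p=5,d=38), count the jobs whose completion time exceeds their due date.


Completion vs due date:
  J1: C=2, d=15 → on time
  J2: C=8, d=32 → on time
  J3: C=23, d=13 → TARDY
  J4: C=35, d=13 → TARDY
  J5: C=41, d=46 → on time
  J6: C=43, d=10 → TARDY
  J7: C=48, d=38 → TARDY
Tardy jobs: J3, J4, J6, J7
Count = 4


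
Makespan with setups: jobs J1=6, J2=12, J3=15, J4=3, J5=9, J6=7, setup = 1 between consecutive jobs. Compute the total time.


Makespan = Σ processing + (n-1) × setup
= (6 + 12 + 15 + 3 + 9 + 7) + (6-1)×1
= 52 + 5
= 57 time units


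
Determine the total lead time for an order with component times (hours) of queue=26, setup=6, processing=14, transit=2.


Lead time = queue + setup + processing + transit
= 26 + 6 + 14 + 2
= 48 hours


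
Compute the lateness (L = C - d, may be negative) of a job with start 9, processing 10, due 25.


Completion = 9 + 10 = 19
Lateness = C - d = 19 - 25
= -6


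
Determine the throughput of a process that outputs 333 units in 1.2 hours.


Throughput = units / time
= 333 / 1.2
= 277.5 units/hour


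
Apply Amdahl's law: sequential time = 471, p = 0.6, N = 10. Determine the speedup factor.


Amdahl's law: T_p = T × ((1-p) + p/N)
= 471 × ((1-0.6) + 0.6/10)
= 471 × (0.40 + 0.0600)
= 471 × 0.4600
= 216.66
Speedup = 471/216.66
= 2.17×


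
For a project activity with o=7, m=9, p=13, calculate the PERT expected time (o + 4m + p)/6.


te = (o + 4m + p) / 6
= (7 + 4×9 + 13) / 6
= (7 + 36 + 13) / 6
= 56 / 6
= 9.33


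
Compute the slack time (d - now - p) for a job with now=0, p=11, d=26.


Slack = due - current_time - processing
= 26 - 0 - 11
= 15


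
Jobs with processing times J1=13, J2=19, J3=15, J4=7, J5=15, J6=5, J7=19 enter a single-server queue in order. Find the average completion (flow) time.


Completion times:
  J1: completes at 13
  J2: completes at 32
  J3: completes at 47
  J4: completes at 54
  J5: completes at 69
  J6: completes at 74
  J7: completes at 93
Sum = 382
Average = 382/7
= 54.57


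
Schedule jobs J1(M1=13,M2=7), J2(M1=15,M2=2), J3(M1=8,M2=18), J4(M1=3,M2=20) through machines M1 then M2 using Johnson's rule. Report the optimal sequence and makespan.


Johnson's rule:
Group 1 (M1≤M2, sort by M1): ['J4', 'J3']
Group 2 (M1>M2, sort desc M2): ['J1', 'J2']
Sequence: J4 → J3 → J1 → J2
Makespan calculation:
  J4: M1 done=3, M2 done=23
  J3: M1 done=11, M2 done=41
  J1: M1 done=24, M2 done=48
  J2: M1 done=39, M2 done=50
= Sequence: J4 → J3 → J1 → J2, Makespan: 50


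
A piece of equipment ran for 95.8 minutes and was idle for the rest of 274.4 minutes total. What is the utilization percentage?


Utilization = busy / total × 100
= 95.8 / 274.4 × 100
= 34.9%


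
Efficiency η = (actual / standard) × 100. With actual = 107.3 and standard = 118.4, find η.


Efficiency = (actual / standard) × 100
= (107.3 / 118.4) × 100
= 90.6%


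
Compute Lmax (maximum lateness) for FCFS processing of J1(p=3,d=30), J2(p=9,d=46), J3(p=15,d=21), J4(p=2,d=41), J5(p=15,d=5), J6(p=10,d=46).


Lateness per job (L = C - d):
  J1: C=3, d=30, L=-27
  J2: C=12, d=46, L=-34
  J3: C=27, d=21, L=6
  J4: C=29, d=41, L=-12
  J5: C=44, d=5, L=39
  J6: C=54, d=46, L=8
Lmax = max(-27, -34, 6, -12, 39, 8)
= 39


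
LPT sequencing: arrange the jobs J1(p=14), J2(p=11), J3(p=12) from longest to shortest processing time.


LPT: sort by longest processing time first
  J1: p=14
  J3: p=12
  J2: p=11
Order: J1 → J3 → J2


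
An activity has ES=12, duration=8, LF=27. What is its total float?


EF = ES + duration = 12 + 8 = 20
LS = LF - duration = 27 - 8 = 19
Total Float = LF - EF = 27 - 20
(or LS - ES = 19 - 12)
= 7


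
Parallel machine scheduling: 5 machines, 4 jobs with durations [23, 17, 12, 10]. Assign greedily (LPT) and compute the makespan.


Jobs (LPT sorted): [23, 17, 12, 10]
Machines: 5
  J=23 → Machine 1 (load: 0+23=23)
  J=17 → Machine 2 (load: 0+17=17)
  J=12 → Machine 3 (load: 0+12=12)
  J=10 → Machine 4 (load: 0+10=10)
Machine loads: [23, 17, 12, 10, 0]
Makespan = max = 23 time units


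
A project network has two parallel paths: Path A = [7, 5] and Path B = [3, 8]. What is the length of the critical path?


Path A: 7 + 5 = 12
Path B: 3 + 8 = 11
Critical path = longest = max(12, 11)
= 12 (Path A)


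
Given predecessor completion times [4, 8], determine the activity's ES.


ES = max of all predecessor completion times
Predecessors: [4, 8]
ES = max(4, 8)
= 8


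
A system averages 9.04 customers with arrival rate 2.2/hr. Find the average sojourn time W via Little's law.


Little's law: L = λW → W = L / λ
= 9.04 / 2.2
= 4.11 hours


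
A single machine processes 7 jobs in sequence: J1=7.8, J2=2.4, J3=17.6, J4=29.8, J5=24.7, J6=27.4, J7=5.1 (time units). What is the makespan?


Sequential makespan: sum all processing times
= 7.8 + 2.4 + 17.6 + 29.8 + 24.7 + 27.4 + 5.1
= 114.8 time units


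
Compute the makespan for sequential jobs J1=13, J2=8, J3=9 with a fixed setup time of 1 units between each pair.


Makespan = Σ processing + (n-1) × setup
= (13 + 8 + 9) + (3-1)×1
= 30 + 2
= 32 time units


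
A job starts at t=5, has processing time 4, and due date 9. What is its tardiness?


Completion = start + processing = 5 + 4 = 9
Tardiness = max(0, C - d) = max(0, 9 - 9)
= max(0, 0)
= 0


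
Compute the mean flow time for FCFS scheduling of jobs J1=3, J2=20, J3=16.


Completion times:
  J1: completes at 3
  J2: completes at 23
  J3: completes at 39
Sum = 65
Average = 65/3
= 21.67


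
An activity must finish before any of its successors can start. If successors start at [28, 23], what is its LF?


LF = min of all successor start times
Successors start at: [28, 23]
LF = min(28, 23)
= 23


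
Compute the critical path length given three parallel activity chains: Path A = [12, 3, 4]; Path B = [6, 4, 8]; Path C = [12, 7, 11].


Path A: 12 + 3 + 4 = 19
Path B: 6 + 4 + 8 = 18
Path C: 12 + 7 + 11 = 30
Critical path = longest = max(19, 18, 30)
= 30 (Path C)


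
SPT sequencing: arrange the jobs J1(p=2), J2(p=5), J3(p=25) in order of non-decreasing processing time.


SPT: sort by shortest processing time
  J1: p=2
  J2: p=5
  J3: p=25
Order: J1 → J2 → J3


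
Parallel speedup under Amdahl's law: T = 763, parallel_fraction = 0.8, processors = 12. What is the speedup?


Amdahl's law: T_p = T × ((1-p) + p/N)
= 763 × ((1-0.8) + 0.8/12)
= 763 × (0.20 + 0.0667)
= 763 × 0.2667
= 203.47
Speedup = 763/203.47
= 3.75×


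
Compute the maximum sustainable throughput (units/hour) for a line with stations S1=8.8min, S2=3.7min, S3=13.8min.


Bottleneck = longest station time
Station times: [8.8, 3.7, 13.8]
Max = 13.8 min
Rate = 60 / 13.8
= 4.35 units/hour (bottleneck: 13.8min)


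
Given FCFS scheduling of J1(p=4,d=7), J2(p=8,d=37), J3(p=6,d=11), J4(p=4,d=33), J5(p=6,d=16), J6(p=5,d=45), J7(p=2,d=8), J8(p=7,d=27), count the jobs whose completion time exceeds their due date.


Completion vs due date:
  J1: C=4, d=7 → on time
  J2: C=12, d=37 → on time
  J3: C=18, d=11 → TARDY
  J4: C=22, d=33 → on time
  J5: C=28, d=16 → TARDY
  J6: C=33, d=45 → on time
  J7: C=35, d=8 → TARDY
  J8: C=42, d=27 → TARDY
Tardy jobs: J3, J5, J7, J8
Count = 4


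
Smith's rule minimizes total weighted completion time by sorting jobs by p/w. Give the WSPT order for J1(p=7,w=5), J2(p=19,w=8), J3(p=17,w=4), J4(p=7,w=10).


WSPT (Smith's rule): sort by p/w ascending
  J4: p/w = 7/10 = 0.700
  J1: p/w = 7/5 = 1.400
  J2: p/w = 19/8 = 2.375
  J3: p/w = 17/4 = 4.250
Order: J4 → J1 → J2 → J3


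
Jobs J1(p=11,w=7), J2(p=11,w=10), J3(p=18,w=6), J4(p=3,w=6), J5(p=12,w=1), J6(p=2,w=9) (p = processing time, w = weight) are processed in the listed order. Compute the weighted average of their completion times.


Completion times:
  J1: C=11, w×C=7×11=77
  J2: C=22, w×C=10×22=220
  J3: C=40, w×C=6×40=240
  J4: C=43, w×C=6×43=258
  J5: C=55, w×C=1×55=55
  J6: C=57, w×C=9×57=513
Sum w×C = 1363
Sum w = 39
Weighted avg = 1363/39
= 34.95


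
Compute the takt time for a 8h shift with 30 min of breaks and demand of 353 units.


Available = 8×60 - 30 = 450 min
Takt time = 450 / 353
= 1.27 min/unit


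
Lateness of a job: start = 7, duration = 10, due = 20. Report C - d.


Completion = 7 + 10 = 17
Lateness = C - d = 17 - 20
= -3


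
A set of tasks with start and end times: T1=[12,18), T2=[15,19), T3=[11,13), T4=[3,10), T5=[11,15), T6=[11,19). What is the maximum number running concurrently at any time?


Check each time point for overlaps:
  t=12: 4 tasks active (T1, T3, T5, T6)
Max concurrent = 4


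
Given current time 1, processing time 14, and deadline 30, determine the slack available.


Slack = due - current_time - processing
= 30 - 1 - 14
= 15


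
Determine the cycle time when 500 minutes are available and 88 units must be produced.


Cycle time = available time / demand
= 500 / 88
= 5.68 min/unit


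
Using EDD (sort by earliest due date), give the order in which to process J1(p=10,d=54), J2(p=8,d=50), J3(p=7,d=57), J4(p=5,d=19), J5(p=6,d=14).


EDD: sort by earliest due date
  J5: d=14, p=6
  J4: d=19, p=5
  J2: d=50, p=8
  J1: d=54, p=10
  J3: d=57, p=7
Order: J5 → J4 → J2 → J1 → J3


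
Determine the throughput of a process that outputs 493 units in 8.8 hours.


Throughput = units / time
= 493 / 8.8
= 56.0 units/hour


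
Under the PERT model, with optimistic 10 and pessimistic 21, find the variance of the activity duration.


σ² = ((p - o) / 6)² = (p - o)² / 36
= (21 - 10)² / 36
= 11² / 36
= 121 / 36
= 3.3611


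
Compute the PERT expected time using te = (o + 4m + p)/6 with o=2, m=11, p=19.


te = (o + 4m + p) / 6
= (2 + 4×11 + 19) / 6
= (2 + 44 + 19) / 6
= 65 / 6
= 10.83


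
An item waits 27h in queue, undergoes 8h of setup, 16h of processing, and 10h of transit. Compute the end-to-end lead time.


Lead time = queue + setup + processing + transit
= 27 + 8 + 16 + 10
= 61 hours


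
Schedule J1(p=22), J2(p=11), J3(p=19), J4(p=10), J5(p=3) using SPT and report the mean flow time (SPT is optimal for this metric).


SPT order: J5 → J4 → J2 → J3 → J1
Completion times:
  J5: C=3
  J4: C=13
  J2: C=24
  J3: C=43
  J1: C=65
Sum = 148, n = 5
Mean flow = 148/5
= 29.60


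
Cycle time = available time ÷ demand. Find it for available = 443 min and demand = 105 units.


Cycle time = available time / demand
= 443 / 105
= 4.22 min/unit


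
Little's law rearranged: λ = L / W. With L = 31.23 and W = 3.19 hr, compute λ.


Little's law: L = λW → λ = L / W
= 31.23 / 3.19
= 9.79 per hour


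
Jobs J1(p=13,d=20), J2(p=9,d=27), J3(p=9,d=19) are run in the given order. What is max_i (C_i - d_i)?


Lateness per job (L = C - d):
  J1: C=13, d=20, L=-7
  J2: C=22, d=27, L=-5
  J3: C=31, d=19, L=12
Lmax = max(-7, -5, 12)
= 12


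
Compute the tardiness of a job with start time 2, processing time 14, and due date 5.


Completion = start + processing = 2 + 14 = 16
Tardiness = max(0, C - d) = max(0, 16 - 5)
= max(0, 11)
= 11


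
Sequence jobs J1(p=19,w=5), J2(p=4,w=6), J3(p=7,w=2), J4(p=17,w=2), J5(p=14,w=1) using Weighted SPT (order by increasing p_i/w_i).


WSPT (Smith's rule): sort by p/w ascending
  J2: p/w = 4/6 = 0.667
  J3: p/w = 7/2 = 3.500
  J1: p/w = 19/5 = 3.800
  J4: p/w = 17/2 = 8.500
  J5: p/w = 14/1 = 14.000
Order: J2 → J3 → J1 → J4 → J5


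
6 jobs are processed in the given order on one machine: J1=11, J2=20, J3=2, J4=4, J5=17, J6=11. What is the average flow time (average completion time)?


Completion times:
  J1: completes at 11
  J2: completes at 31
  J3: completes at 33
  J4: completes at 37
  J5: completes at 54
  J6: completes at 65
Sum = 231
Average = 231/6
= 38.50


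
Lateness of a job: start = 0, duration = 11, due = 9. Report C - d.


Completion = 0 + 11 = 11
Lateness = C - d = 11 - 9
= 2


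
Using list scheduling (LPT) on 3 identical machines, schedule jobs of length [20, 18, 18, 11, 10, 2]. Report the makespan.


Jobs (LPT sorted): [20, 18, 18, 11, 10, 2]
Machines: 3
  J=20 → Machine 1 (load: 0+20=20)
  J=18 → Machine 2 (load: 0+18=18)
  J=18 → Machine 3 (load: 0+18=18)
  J=11 → Machine 2 (load: 18+11=29)
  J=10 → Machine 3 (load: 18+10=28)
  J=2 → Machine 1 (load: 20+2=22)
Machine loads: [22, 29, 28]
Makespan = max = 29 time units


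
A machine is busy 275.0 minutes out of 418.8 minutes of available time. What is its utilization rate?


Utilization = busy / total × 100
= 275.0 / 418.8 × 100
= 65.7%


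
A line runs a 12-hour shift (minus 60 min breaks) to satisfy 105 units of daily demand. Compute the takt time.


Available = 12×60 - 60 = 660 min
Takt time = 660 / 105
= 6.29 min/unit


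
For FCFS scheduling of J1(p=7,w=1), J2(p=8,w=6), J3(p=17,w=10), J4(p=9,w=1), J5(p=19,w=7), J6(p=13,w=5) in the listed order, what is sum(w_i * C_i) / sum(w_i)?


Completion times:
  J1: C=7, w×C=1×7=7
  J2: C=15, w×C=6×15=90
  J3: C=32, w×C=10×32=320
  J4: C=41, w×C=1×41=41
  J5: C=60, w×C=7×60=420
  J6: C=73, w×C=5×73=365
Sum w×C = 1243
Sum w = 30
Weighted avg = 1243/30
= 41.43


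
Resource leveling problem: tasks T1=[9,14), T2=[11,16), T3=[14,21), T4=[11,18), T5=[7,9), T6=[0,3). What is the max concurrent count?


Check each time point for overlaps:
  t=11: 3 tasks active (T1, T2, T4)
Max concurrent = 3


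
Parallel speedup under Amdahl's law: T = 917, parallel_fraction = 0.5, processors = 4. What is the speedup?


Amdahl's law: T_p = T × ((1-p) + p/N)
= 917 × ((1-0.5) + 0.5/4)
= 917 × (0.50 + 0.1250)
= 917 × 0.6250
= 573.12
Speedup = 917/573.12
= 1.60×


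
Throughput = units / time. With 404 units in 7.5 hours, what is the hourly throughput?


Throughput = units / time
= 404 / 7.5
= 53.9 units/hour


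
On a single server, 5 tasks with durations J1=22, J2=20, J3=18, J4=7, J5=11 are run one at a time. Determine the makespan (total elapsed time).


Sequential makespan: sum all processing times
= 22 + 20 + 18 + 7 + 11
= 78 time units


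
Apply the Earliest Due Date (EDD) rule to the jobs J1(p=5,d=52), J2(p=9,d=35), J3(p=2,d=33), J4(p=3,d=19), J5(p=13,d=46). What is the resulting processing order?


EDD: sort by earliest due date
  J4: d=19, p=3
  J3: d=33, p=2
  J2: d=35, p=9
  J5: d=46, p=13
  J1: d=52, p=5
Order: J4 → J3 → J2 → J5 → J1


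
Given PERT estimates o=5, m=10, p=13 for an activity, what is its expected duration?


te = (o + 4m + p) / 6
= (5 + 4×10 + 13) / 6
= (5 + 40 + 13) / 6
= 58 / 6
= 9.67


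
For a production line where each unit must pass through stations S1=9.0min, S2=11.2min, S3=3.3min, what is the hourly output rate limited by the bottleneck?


Bottleneck = longest station time
Station times: [9.0, 11.2, 3.3]
Max = 11.2 min
Rate = 60 / 11.2
= 5.36 units/hour (bottleneck: 11.2min)


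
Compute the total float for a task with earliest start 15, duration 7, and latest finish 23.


EF = ES + duration = 15 + 7 = 22
LS = LF - duration = 23 - 7 = 16
Total Float = LF - EF = 23 - 22
(or LS - ES = 16 - 15)
= 1


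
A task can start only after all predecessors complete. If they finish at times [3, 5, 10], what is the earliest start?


ES = max of all predecessor completion times
Predecessors: [3, 5, 10]
ES = max(3, 5, 10)
= 10


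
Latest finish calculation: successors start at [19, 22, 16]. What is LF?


LF = min of all successor start times
Successors start at: [19, 22, 16]
LF = min(19, 22, 16)
= 16


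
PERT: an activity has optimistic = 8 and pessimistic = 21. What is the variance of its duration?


σ² = ((p - o) / 6)² = (p - o)² / 36
= (21 - 8)² / 36
= 13² / 36
= 169 / 36
= 4.6944


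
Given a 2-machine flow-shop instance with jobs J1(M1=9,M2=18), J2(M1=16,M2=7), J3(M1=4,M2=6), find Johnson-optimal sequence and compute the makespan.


Johnson's rule:
Group 1 (M1≤M2, sort by M1): ['J3', 'J1']
Group 2 (M1>M2, sort desc M2): ['J2']
Sequence: J3 → J1 → J2
Makespan calculation:
  J3: M1 done=4, M2 done=10
  J1: M1 done=13, M2 done=31
  J2: M1 done=29, M2 done=38
= Sequence: J3 → J1 → J2, Makespan: 38


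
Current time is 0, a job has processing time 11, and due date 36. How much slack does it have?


Slack = due - current_time - processing
= 36 - 0 - 11
= 25


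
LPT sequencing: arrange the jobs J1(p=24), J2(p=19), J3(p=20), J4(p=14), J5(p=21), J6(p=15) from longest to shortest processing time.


LPT: sort by longest processing time first
  J1: p=24
  J5: p=21
  J3: p=20
  J2: p=19
  J6: p=15
  J4: p=14
Order: J1 → J5 → J3 → J2 → J6 → J4


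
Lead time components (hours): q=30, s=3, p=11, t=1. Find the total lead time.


Lead time = queue + setup + processing + transit
= 30 + 3 + 11 + 1
= 45 hours


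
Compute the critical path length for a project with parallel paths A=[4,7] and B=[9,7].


Path A: 4 + 7 = 11
Path B: 9 + 7 = 16
Critical path = longest = max(11, 16)
= 16 (Path B)


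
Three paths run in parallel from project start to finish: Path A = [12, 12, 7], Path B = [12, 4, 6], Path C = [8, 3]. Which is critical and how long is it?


Path A: 12 + 12 + 7 = 31
Path B: 12 + 4 + 6 = 22
Path C: 8 + 3 = 11
Critical path = longest = max(31, 22, 11)
= 31 (Path A)


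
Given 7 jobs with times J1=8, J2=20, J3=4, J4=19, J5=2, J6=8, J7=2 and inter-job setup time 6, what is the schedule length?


Makespan = Σ processing + (n-1) × setup
= (8 + 20 + 4 + 19 + 2 + 8 + 2) + (7-1)×6
= 63 + 36
= 99 time units


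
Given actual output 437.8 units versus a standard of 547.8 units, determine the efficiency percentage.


Efficiency = (actual / standard) × 100
= (437.8 / 547.8) × 100
= 79.9%


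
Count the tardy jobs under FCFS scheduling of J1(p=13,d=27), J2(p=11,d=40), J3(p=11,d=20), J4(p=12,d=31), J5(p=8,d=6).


Completion vs due date:
  J1: C=13, d=27 → on time
  J2: C=24, d=40 → on time
  J3: C=35, d=20 → TARDY
  J4: C=47, d=31 → TARDY
  J5: C=55, d=6 → TARDY
Tardy jobs: J3, J4, J5
Count = 3


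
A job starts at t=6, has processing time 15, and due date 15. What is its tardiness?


Completion = start + processing = 6 + 15 = 21
Tardiness = max(0, C - d) = max(0, 21 - 15)
= max(0, 6)
= 6


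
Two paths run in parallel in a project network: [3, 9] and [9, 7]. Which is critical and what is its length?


Path A: 3 + 9 = 12
Path B: 9 + 7 = 16
Critical path = longest = max(12, 16)
= 16 (Path B)


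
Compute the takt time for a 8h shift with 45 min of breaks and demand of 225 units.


Available = 8×60 - 45 = 435 min
Takt time = 435 / 225
= 1.93 min/unit


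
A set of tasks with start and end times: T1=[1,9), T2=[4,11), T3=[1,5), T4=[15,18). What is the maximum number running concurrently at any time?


Check each time point for overlaps:
  t=4: 3 tasks active (T1, T2, T3)
Max concurrent = 3


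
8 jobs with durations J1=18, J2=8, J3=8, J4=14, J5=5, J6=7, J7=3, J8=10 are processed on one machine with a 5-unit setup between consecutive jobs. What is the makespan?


Makespan = Σ processing + (n-1) × setup
= (18 + 8 + 8 + 14 + 5 + 7 + 3 + 10) + (8-1)×5
= 73 + 35
= 108 time units


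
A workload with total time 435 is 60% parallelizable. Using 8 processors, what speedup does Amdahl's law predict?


Amdahl's law: T_p = T × ((1-p) + p/N)
= 435 × ((1-0.6) + 0.6/8)
= 435 × (0.40 + 0.0750)
= 435 × 0.4750
= 206.63
Speedup = 435/206.63
= 2.11×


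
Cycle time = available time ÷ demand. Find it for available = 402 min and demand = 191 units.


Cycle time = available time / demand
= 402 / 191
= 2.10 min/unit


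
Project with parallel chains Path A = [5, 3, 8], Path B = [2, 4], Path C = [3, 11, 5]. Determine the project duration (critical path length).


Path A: 5 + 3 + 8 = 16
Path B: 2 + 4 = 6
Path C: 3 + 11 + 5 = 19
Critical path = longest = max(16, 6, 19)
= 19 (Path C)


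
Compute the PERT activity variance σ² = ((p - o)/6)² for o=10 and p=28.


σ² = ((p - o) / 6)² = (p - o)² / 36
= (28 - 10)² / 36
= 18² / 36
= 324 / 36
= 9.0000


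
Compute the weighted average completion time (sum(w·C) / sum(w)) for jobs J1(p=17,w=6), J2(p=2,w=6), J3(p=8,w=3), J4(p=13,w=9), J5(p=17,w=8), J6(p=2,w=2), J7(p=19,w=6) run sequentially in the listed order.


Completion times:
  J1: C=17, w×C=6×17=102
  J2: C=19, w×C=6×19=114
  J3: C=27, w×C=3×27=81
  J4: C=40, w×C=9×40=360
  J5: C=57, w×C=8×57=456
  J6: C=59, w×C=2×59=118
  J7: C=78, w×C=6×78=468
Sum w×C = 1699
Sum w = 40
Weighted avg = 1699/40
= 42.48


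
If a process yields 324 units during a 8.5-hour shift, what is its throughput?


Throughput = units / time
= 324 / 8.5
= 38.1 units/hour


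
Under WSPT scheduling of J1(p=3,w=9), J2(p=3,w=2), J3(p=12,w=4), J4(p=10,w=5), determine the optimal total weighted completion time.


WSPT order (by p/w): J1 → J2 → J4 → J3
  J1: C=3, w·C=9×3=27
  J2: C=6, w·C=2×6=12
  J4: C=16, w·C=5×16=80
  J3: C=28, w·C=4×28=112
Σ w·C = 231
= 231


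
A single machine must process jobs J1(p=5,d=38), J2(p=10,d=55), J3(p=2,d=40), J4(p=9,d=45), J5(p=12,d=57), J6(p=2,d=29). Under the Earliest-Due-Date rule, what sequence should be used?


EDD: sort by earliest due date
  J6: d=29, p=2
  J1: d=38, p=5
  J3: d=40, p=2
  J4: d=45, p=9
  J2: d=55, p=10
  J5: d=57, p=12
Order: J6 → J1 → J3 → J4 → J2 → J5


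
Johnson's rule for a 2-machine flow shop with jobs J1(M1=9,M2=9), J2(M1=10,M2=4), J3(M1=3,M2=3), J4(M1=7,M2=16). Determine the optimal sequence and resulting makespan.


Johnson's rule:
Group 1 (M1≤M2, sort by M1): ['J3', 'J4', 'J1']
Group 2 (M1>M2, sort desc M2): ['J2']
Sequence: J3 → J4 → J1 → J2
Makespan calculation:
  J3: M1 done=3, M2 done=6
  J4: M1 done=10, M2 done=26
  J1: M1 done=19, M2 done=35
  J2: M1 done=29, M2 done=39
= Sequence: J3 → J4 → J1 → J2, Makespan: 39


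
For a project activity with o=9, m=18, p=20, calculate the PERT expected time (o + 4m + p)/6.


te = (o + 4m + p) / 6
= (9 + 4×18 + 20) / 6
= (9 + 72 + 20) / 6
= 101 / 6
= 16.83


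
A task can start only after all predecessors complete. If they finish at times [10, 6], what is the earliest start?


ES = max of all predecessor completion times
Predecessors: [10, 6]
ES = max(10, 6)
= 10


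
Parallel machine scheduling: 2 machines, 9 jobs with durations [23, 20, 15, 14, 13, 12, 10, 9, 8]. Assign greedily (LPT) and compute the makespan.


Jobs (LPT sorted): [23, 20, 15, 14, 13, 12, 10, 9, 8]
Machines: 2
  J=23 → Machine 1 (load: 0+23=23)
  J=20 → Machine 2 (load: 0+20=20)
  J=15 → Machine 2 (load: 20+15=35)
  J=14 → Machine 1 (load: 23+14=37)
  J=13 → Machine 2 (load: 35+13=48)
  J=12 → Machine 1 (load: 37+12=49)
  J=10 → Machine 2 (load: 48+10=58)
  J=9 → Machine 1 (load: 49+9=58)
  J=8 → Machine 1 (load: 58+8=66)
Machine loads: [66, 58]
Makespan = max = 66 time units


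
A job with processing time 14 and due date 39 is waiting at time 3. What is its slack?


Slack = due - current_time - processing
= 39 - 3 - 14
= 22


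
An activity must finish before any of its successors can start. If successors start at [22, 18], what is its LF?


LF = min of all successor start times
Successors start at: [22, 18]
LF = min(22, 18)
= 18


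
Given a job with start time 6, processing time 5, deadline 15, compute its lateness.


Completion = 6 + 5 = 11
Lateness = C - d = 11 - 15
= -4


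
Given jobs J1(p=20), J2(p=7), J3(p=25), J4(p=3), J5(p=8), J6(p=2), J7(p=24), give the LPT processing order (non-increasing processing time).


LPT: sort by longest processing time first
  J3: p=25
  J7: p=24
  J1: p=20
  J5: p=8
  J2: p=7
  J4: p=3
  J6: p=2
Order: J3 → J7 → J1 → J5 → J2 → J4 → J6


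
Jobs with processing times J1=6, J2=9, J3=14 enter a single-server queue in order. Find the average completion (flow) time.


Completion times:
  J1: completes at 6
  J2: completes at 15
  J3: completes at 29
Sum = 50
Average = 50/3
= 16.67


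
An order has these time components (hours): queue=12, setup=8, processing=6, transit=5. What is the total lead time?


Lead time = queue + setup + processing + transit
= 12 + 8 + 6 + 5
= 31 hours


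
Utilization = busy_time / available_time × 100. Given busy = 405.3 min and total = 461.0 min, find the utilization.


Utilization = busy / total × 100
= 405.3 / 461.0 × 100
= 87.9%


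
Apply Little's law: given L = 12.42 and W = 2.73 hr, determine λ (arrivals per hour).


Little's law: L = λW → λ = L / W
= 12.42 / 2.73
= 4.55 per hour


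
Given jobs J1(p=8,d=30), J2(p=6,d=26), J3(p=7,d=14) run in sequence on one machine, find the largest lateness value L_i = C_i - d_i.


Lateness per job (L = C - d):
  J1: C=8, d=30, L=-22
  J2: C=14, d=26, L=-12
  J3: C=21, d=14, L=7
Lmax = max(-22, -12, 7)
= 7


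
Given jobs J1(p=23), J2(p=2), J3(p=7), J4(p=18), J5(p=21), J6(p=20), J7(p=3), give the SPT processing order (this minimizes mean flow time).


SPT: sort by shortest processing time
  J2: p=2
  J7: p=3
  J3: p=7
  J4: p=18
  J6: p=20
  J5: p=21
  J1: p=23
Order: J2 → J7 → J3 → J4 → J6 → J5 → J1


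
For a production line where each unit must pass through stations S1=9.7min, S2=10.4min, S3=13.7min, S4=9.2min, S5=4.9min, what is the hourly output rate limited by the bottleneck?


Bottleneck = longest station time
Station times: [9.7, 10.4, 13.7, 9.2, 4.9]
Max = 13.7 min
Rate = 60 / 13.7
= 4.38 units/hour (bottleneck: 13.7min)


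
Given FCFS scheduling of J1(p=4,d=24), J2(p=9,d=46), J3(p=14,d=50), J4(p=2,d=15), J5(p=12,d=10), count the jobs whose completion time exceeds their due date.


Completion vs due date:
  J1: C=4, d=24 → on time
  J2: C=13, d=46 → on time
  J3: C=27, d=50 → on time
  J4: C=29, d=15 → TARDY
  J5: C=41, d=10 → TARDY
Tardy jobs: J4, J5
Count = 2


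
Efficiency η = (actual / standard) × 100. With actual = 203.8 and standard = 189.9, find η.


Efficiency = (actual / standard) × 100
= (203.8 / 189.9) × 100
= 107.3%


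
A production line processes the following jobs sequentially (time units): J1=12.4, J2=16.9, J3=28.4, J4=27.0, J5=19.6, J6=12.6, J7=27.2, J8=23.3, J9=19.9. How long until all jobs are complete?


Sequential makespan: sum all processing times
= 12.4 + 16.9 + 28.4 + 27.0 + 19.6 + 12.6 + 27.2 + 23.3 + 19.9
= 187.3 time units


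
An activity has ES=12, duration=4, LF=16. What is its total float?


EF = ES + duration = 12 + 4 = 16
LS = LF - duration = 16 - 4 = 12
Total Float = LF - EF = 16 - 16
(or LS - ES = 12 - 12)
= 0


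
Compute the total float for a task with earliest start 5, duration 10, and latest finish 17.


EF = ES + duration = 5 + 10 = 15
LS = LF - duration = 17 - 10 = 7
Total Float = LF - EF = 17 - 15
(or LS - ES = 7 - 5)
= 2


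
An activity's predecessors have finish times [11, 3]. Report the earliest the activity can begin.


ES = max of all predecessor completion times
Predecessors: [11, 3]
ES = max(11, 3)
= 11


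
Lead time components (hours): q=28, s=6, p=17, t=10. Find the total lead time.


Lead time = queue + setup + processing + transit
= 28 + 6 + 17 + 10
= 61 hours


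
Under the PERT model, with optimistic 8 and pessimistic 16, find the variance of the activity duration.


σ² = ((p - o) / 6)² = (p - o)² / 36
= (16 - 8)² / 36
= 8² / 36
= 64 / 36
= 1.7778


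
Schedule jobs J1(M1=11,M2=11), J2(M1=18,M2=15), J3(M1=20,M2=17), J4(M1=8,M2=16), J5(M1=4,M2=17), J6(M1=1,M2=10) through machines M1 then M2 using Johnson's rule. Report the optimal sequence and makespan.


Johnson's rule:
Group 1 (M1≤M2, sort by M1): ['J6', 'J5', 'J4', 'J1']
Group 2 (M1>M2, sort desc M2): ['J3', 'J2']
Sequence: J6 → J5 → J4 → J1 → J3 → J2
Makespan calculation:
  J6: M1 done=1, M2 done=11
  J5: M1 done=5, M2 done=28
  J4: M1 done=13, M2 done=44
  J1: M1 done=24, M2 done=55
  J3: M1 done=44, M2 done=72
  J2: M1 done=62, M2 done=87
= Sequence: J6 → J5 → J4 → J1 → J3 → J2, Makespan: 87


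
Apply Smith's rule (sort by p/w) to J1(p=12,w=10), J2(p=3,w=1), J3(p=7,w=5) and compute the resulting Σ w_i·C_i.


WSPT order (by p/w): J1 → J3 → J2
  J1: C=12, w·C=10×12=120
  J3: C=19, w·C=5×19=95
  J2: C=22, w·C=1×22=22
Σ w·C = 237
= 237
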